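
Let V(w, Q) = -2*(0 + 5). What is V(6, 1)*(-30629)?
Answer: 306290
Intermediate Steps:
V(w, Q) = -10 (V(w, Q) = -2*5 = -10)
V(6, 1)*(-30629) = -10*(-30629) = 306290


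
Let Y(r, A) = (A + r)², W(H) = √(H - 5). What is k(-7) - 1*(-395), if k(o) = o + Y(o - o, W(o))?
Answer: 376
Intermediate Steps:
W(H) = √(-5 + H)
k(o) = -5 + 2*o (k(o) = o + (√(-5 + o) + (o - o))² = o + (√(-5 + o) + 0)² = o + (√(-5 + o))² = o + (-5 + o) = -5 + 2*o)
k(-7) - 1*(-395) = (-5 + 2*(-7)) - 1*(-395) = (-5 - 14) + 395 = -19 + 395 = 376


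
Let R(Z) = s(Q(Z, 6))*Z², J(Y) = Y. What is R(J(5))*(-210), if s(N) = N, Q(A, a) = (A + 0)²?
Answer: -131250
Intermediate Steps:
Q(A, a) = A²
R(Z) = Z⁴ (R(Z) = Z²*Z² = Z⁴)
R(J(5))*(-210) = 5⁴*(-210) = 625*(-210) = -131250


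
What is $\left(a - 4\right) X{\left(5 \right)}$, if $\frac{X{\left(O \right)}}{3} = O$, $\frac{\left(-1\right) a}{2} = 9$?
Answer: $-330$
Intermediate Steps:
$a = -18$ ($a = \left(-2\right) 9 = -18$)
$X{\left(O \right)} = 3 O$
$\left(a - 4\right) X{\left(5 \right)} = \left(-18 - 4\right) 3 \cdot 5 = \left(-22\right) 15 = -330$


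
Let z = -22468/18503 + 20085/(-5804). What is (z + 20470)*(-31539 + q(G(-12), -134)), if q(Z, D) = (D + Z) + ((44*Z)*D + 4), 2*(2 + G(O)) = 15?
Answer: -281720618756954179/214782824 ≈ -1.3117e+9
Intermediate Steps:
G(O) = 11/2 (G(O) = -2 + (½)*15 = -2 + 15/2 = 11/2)
q(Z, D) = 4 + D + Z + 44*D*Z (q(Z, D) = (D + Z) + (44*D*Z + 4) = (D + Z) + (4 + 44*D*Z) = 4 + D + Z + 44*D*Z)
z = -502037027/107391412 (z = -22468*1/18503 + 20085*(-1/5804) = -22468/18503 - 20085/5804 = -502037027/107391412 ≈ -4.6748)
(z + 20470)*(-31539 + q(G(-12), -134)) = (-502037027/107391412 + 20470)*(-31539 + (4 - 134 + 11/2 + 44*(-134)*(11/2))) = 2197800166613*(-31539 + (4 - 134 + 11/2 - 32428))/107391412 = 2197800166613*(-31539 - 65105/2)/107391412 = (2197800166613/107391412)*(-128183/2) = -281720618756954179/214782824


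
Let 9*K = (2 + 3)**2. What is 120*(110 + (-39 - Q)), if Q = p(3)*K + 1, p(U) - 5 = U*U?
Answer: 11200/3 ≈ 3733.3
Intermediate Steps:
p(U) = 5 + U**2 (p(U) = 5 + U*U = 5 + U**2)
K = 25/9 (K = (2 + 3)**2/9 = (1/9)*5**2 = (1/9)*25 = 25/9 ≈ 2.7778)
Q = 359/9 (Q = (5 + 3**2)*(25/9) + 1 = (5 + 9)*(25/9) + 1 = 14*(25/9) + 1 = 350/9 + 1 = 359/9 ≈ 39.889)
120*(110 + (-39 - Q)) = 120*(110 + (-39 - 1*359/9)) = 120*(110 + (-39 - 359/9)) = 120*(110 - 710/9) = 120*(280/9) = 11200/3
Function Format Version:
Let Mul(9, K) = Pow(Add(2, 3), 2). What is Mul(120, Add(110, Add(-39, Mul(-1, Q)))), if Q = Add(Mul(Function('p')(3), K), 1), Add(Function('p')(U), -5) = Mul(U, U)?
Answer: Rational(11200, 3) ≈ 3733.3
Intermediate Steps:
Function('p')(U) = Add(5, Pow(U, 2)) (Function('p')(U) = Add(5, Mul(U, U)) = Add(5, Pow(U, 2)))
K = Rational(25, 9) (K = Mul(Rational(1, 9), Pow(Add(2, 3), 2)) = Mul(Rational(1, 9), Pow(5, 2)) = Mul(Rational(1, 9), 25) = Rational(25, 9) ≈ 2.7778)
Q = Rational(359, 9) (Q = Add(Mul(Add(5, Pow(3, 2)), Rational(25, 9)), 1) = Add(Mul(Add(5, 9), Rational(25, 9)), 1) = Add(Mul(14, Rational(25, 9)), 1) = Add(Rational(350, 9), 1) = Rational(359, 9) ≈ 39.889)
Mul(120, Add(110, Add(-39, Mul(-1, Q)))) = Mul(120, Add(110, Add(-39, Mul(-1, Rational(359, 9))))) = Mul(120, Add(110, Add(-39, Rational(-359, 9)))) = Mul(120, Add(110, Rational(-710, 9))) = Mul(120, Rational(280, 9)) = Rational(11200, 3)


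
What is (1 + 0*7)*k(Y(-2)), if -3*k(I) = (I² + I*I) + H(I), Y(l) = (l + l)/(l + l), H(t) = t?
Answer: -1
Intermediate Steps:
Y(l) = 1 (Y(l) = (2*l)/((2*l)) = (2*l)*(1/(2*l)) = 1)
k(I) = -2*I²/3 - I/3 (k(I) = -((I² + I*I) + I)/3 = -((I² + I²) + I)/3 = -(2*I² + I)/3 = -(I + 2*I²)/3 = -2*I²/3 - I/3)
(1 + 0*7)*k(Y(-2)) = (1 + 0*7)*((⅓)*1*(-1 - 2*1)) = (1 + 0)*((⅓)*1*(-1 - 2)) = 1*((⅓)*1*(-3)) = 1*(-1) = -1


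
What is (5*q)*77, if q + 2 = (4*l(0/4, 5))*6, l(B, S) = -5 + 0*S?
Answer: -46970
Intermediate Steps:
l(B, S) = -5 (l(B, S) = -5 + 0 = -5)
q = -122 (q = -2 + (4*(-5))*6 = -2 - 20*6 = -2 - 120 = -122)
(5*q)*77 = (5*(-122))*77 = -610*77 = -46970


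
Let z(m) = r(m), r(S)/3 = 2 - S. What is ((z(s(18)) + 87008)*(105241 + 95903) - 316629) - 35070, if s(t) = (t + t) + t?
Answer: 17469406989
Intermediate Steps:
r(S) = 6 - 3*S (r(S) = 3*(2 - S) = 6 - 3*S)
s(t) = 3*t (s(t) = 2*t + t = 3*t)
z(m) = 6 - 3*m
((z(s(18)) + 87008)*(105241 + 95903) - 316629) - 35070 = (((6 - 9*18) + 87008)*(105241 + 95903) - 316629) - 35070 = (((6 - 3*54) + 87008)*201144 - 316629) - 35070 = (((6 - 162) + 87008)*201144 - 316629) - 35070 = ((-156 + 87008)*201144 - 316629) - 35070 = (86852*201144 - 316629) - 35070 = (17469758688 - 316629) - 35070 = 17469442059 - 35070 = 17469406989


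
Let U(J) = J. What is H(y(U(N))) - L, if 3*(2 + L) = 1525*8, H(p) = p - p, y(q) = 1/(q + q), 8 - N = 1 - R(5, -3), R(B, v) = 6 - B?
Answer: -12194/3 ≈ -4064.7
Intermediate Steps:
N = 8 (N = 8 - (1 - (6 - 1*5)) = 8 - (1 - (6 - 5)) = 8 - (1 - 1*1) = 8 - (1 - 1) = 8 - 1*0 = 8 + 0 = 8)
y(q) = 1/(2*q)
H(p) = 0
L = 12194/3 (L = -2 + (1525*8)/3 = -2 + (1/3)*12200 = -2 + 12200/3 = 12194/3 ≈ 4064.7)
H(y(U(N))) - L = 0 - 1*12194/3 = 0 - 12194/3 = -12194/3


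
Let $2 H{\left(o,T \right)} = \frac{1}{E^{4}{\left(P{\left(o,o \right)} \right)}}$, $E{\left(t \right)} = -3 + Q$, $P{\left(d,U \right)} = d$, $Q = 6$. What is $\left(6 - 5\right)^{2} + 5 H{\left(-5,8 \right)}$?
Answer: $\frac{167}{162} \approx 1.0309$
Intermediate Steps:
$E{\left(t \right)} = 3$ ($E{\left(t \right)} = -3 + 6 = 3$)
$H{\left(o,T \right)} = \frac{1}{162}$ ($H{\left(o,T \right)} = \frac{1}{2 \cdot 3^{4}} = \frac{1}{2 \cdot 81} = \frac{1}{2} \cdot \frac{1}{81} = \frac{1}{162}$)
$\left(6 - 5\right)^{2} + 5 H{\left(-5,8 \right)} = \left(6 - 5\right)^{2} + 5 \cdot \frac{1}{162} = 1^{2} + \frac{5}{162} = 1 + \frac{5}{162} = \frac{167}{162}$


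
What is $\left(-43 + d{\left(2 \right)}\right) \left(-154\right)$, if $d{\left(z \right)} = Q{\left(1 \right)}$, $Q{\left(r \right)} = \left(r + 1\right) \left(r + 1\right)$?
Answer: $6006$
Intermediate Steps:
$Q{\left(r \right)} = \left(1 + r\right)^{2}$ ($Q{\left(r \right)} = \left(1 + r\right) \left(1 + r\right) = \left(1 + r\right)^{2}$)
$d{\left(z \right)} = 4$ ($d{\left(z \right)} = \left(1 + 1\right)^{2} = 2^{2} = 4$)
$\left(-43 + d{\left(2 \right)}\right) \left(-154\right) = \left(-43 + 4\right) \left(-154\right) = \left(-39\right) \left(-154\right) = 6006$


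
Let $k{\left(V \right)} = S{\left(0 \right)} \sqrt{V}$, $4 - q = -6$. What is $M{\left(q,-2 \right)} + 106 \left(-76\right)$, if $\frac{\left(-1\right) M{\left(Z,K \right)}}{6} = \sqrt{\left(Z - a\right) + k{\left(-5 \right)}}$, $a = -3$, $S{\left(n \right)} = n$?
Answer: $-8056 - 6 \sqrt{13} \approx -8077.6$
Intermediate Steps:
$q = 10$ ($q = 4 - -6 = 4 + 6 = 10$)
$k{\left(V \right)} = 0$ ($k{\left(V \right)} = 0 \sqrt{V} = 0$)
$M{\left(Z,K \right)} = - 6 \sqrt{3 + Z}$ ($M{\left(Z,K \right)} = - 6 \sqrt{\left(Z - -3\right) + 0} = - 6 \sqrt{\left(Z + 3\right) + 0} = - 6 \sqrt{\left(3 + Z\right) + 0} = - 6 \sqrt{3 + Z}$)
$M{\left(q,-2 \right)} + 106 \left(-76\right) = - 6 \sqrt{3 + 10} + 106 \left(-76\right) = - 6 \sqrt{13} - 8056 = -8056 - 6 \sqrt{13}$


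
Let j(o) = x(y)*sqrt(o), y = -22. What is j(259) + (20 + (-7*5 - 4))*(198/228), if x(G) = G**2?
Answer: -33/2 + 484*sqrt(259) ≈ 7772.7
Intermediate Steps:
j(o) = 484*sqrt(o) (j(o) = (-22)**2*sqrt(o) = 484*sqrt(o))
j(259) + (20 + (-7*5 - 4))*(198/228) = 484*sqrt(259) + (20 + (-7*5 - 4))*(198/228) = 484*sqrt(259) + (20 + (-35 - 4))*(198*(1/228)) = 484*sqrt(259) + (20 - 39)*(33/38) = 484*sqrt(259) - 19*33/38 = 484*sqrt(259) - 33/2 = -33/2 + 484*sqrt(259)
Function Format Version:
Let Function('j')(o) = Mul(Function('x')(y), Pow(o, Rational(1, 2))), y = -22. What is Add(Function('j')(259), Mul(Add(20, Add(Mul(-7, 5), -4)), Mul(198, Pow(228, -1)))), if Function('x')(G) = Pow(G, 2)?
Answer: Add(Rational(-33, 2), Mul(484, Pow(259, Rational(1, 2)))) ≈ 7772.7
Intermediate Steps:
Function('j')(o) = Mul(484, Pow(o, Rational(1, 2))) (Function('j')(o) = Mul(Pow(-22, 2), Pow(o, Rational(1, 2))) = Mul(484, Pow(o, Rational(1, 2))))
Add(Function('j')(259), Mul(Add(20, Add(Mul(-7, 5), -4)), Mul(198, Pow(228, -1)))) = Add(Mul(484, Pow(259, Rational(1, 2))), Mul(Add(20, Add(Mul(-7, 5), -4)), Mul(198, Pow(228, -1)))) = Add(Mul(484, Pow(259, Rational(1, 2))), Mul(Add(20, Add(-35, -4)), Mul(198, Rational(1, 228)))) = Add(Mul(484, Pow(259, Rational(1, 2))), Mul(Add(20, -39), Rational(33, 38))) = Add(Mul(484, Pow(259, Rational(1, 2))), Mul(-19, Rational(33, 38))) = Add(Mul(484, Pow(259, Rational(1, 2))), Rational(-33, 2)) = Add(Rational(-33, 2), Mul(484, Pow(259, Rational(1, 2))))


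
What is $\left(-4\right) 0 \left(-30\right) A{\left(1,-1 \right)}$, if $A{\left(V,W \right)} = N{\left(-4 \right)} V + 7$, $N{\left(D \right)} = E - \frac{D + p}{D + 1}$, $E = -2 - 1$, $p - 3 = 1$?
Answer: $0$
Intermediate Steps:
$p = 4$ ($p = 3 + 1 = 4$)
$E = -3$ ($E = -2 - 1 = -3$)
$N{\left(D \right)} = -3 - \frac{4 + D}{1 + D}$ ($N{\left(D \right)} = -3 - \frac{D + 4}{D + 1} = -3 - \frac{4 + D}{1 + D}$)
$A{\left(V,W \right)} = 7 - 3 V$ ($A{\left(V,W \right)} = \frac{-7 - -16}{1 - 4} V + 7 = \frac{-7 + 16}{-3} V + 7 = \left(- \frac{1}{3}\right) 9 V + 7 = - 3 V + 7 = 7 - 3 V$)
$\left(-4\right) 0 \left(-30\right) A{\left(1,-1 \right)} = \left(-4\right) 0 \left(-30\right) \left(7 - 3\right) = 0 \left(-30\right) \left(7 - 3\right) = 0 \cdot 4 = 0$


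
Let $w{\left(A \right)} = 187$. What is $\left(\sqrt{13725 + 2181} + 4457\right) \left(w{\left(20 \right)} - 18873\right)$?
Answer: $-83283502 - 18686 \sqrt{15906} \approx -8.564 \cdot 10^{7}$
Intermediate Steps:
$\left(\sqrt{13725 + 2181} + 4457\right) \left(w{\left(20 \right)} - 18873\right) = \left(\sqrt{13725 + 2181} + 4457\right) \left(187 - 18873\right) = \left(\sqrt{15906} + 4457\right) \left(-18686\right) = \left(4457 + \sqrt{15906}\right) \left(-18686\right) = -83283502 - 18686 \sqrt{15906}$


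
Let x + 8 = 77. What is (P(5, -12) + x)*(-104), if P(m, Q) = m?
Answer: -7696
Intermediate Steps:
x = 69 (x = -8 + 77 = 69)
(P(5, -12) + x)*(-104) = (5 + 69)*(-104) = 74*(-104) = -7696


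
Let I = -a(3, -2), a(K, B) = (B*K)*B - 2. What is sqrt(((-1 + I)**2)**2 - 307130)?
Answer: I*sqrt(292489) ≈ 540.82*I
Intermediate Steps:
a(K, B) = -2 + K*B**2 (a(K, B) = K*B**2 - 2 = -2 + K*B**2)
I = -10 (I = -(-2 + 3*(-2)**2) = -(-2 + 3*4) = -(-2 + 12) = -1*10 = -10)
sqrt(((-1 + I)**2)**2 - 307130) = sqrt(((-1 - 10)**2)**2 - 307130) = sqrt(((-11)**2)**2 - 307130) = sqrt(121**2 - 307130) = sqrt(14641 - 307130) = sqrt(-292489) = I*sqrt(292489)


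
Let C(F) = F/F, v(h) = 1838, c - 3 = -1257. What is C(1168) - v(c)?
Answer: -1837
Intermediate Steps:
c = -1254 (c = 3 - 1257 = -1254)
C(F) = 1
C(1168) - v(c) = 1 - 1*1838 = 1 - 1838 = -1837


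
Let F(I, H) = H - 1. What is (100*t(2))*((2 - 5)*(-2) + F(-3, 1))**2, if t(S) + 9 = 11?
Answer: 7200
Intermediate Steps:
t(S) = 2 (t(S) = -9 + 11 = 2)
F(I, H) = -1 + H
(100*t(2))*((2 - 5)*(-2) + F(-3, 1))**2 = (100*2)*((2 - 5)*(-2) + (-1 + 1))**2 = 200*(-3*(-2) + 0)**2 = 200*(6 + 0)**2 = 200*6**2 = 200*36 = 7200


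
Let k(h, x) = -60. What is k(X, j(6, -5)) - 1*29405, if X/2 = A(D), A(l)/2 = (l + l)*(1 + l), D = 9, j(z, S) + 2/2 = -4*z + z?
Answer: -29465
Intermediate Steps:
j(z, S) = -1 - 3*z (j(z, S) = -1 + (-4*z + z) = -1 - 3*z)
A(l) = 4*l*(1 + l) (A(l) = 2*((l + l)*(1 + l)) = 2*((2*l)*(1 + l)) = 2*(2*l*(1 + l)) = 4*l*(1 + l))
X = 720 (X = 2*(4*9*(1 + 9)) = 2*(4*9*10) = 2*360 = 720)
k(X, j(6, -5)) - 1*29405 = -60 - 1*29405 = -60 - 29405 = -29465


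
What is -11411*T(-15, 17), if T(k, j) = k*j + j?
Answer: 2715818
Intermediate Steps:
T(k, j) = j + j*k (T(k, j) = j*k + j = j + j*k)
-11411*T(-15, 17) = -193987*(1 - 15) = -193987*(-14) = -11411*(-238) = 2715818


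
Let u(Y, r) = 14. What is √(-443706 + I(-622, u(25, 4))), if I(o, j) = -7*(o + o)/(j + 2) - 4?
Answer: I*√1772663/2 ≈ 665.71*I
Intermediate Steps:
I(o, j) = -4 - 14*o/(2 + j) (I(o, j) = -7*2*o/(2 + j) - 4 = -14*o/(2 + j) - 4 = -4 - 14*o/(2 + j))
√(-443706 + I(-622, u(25, 4))) = √(-443706 + 2*(-4 - 7*(-622) - 2*14)/(2 + 14)) = √(-443706 + 2*(-4 + 4354 - 28)/16) = √(-443706 + 2*(1/16)*4322) = √(-443706 + 2161/4) = √(-1772663/4) = I*√1772663/2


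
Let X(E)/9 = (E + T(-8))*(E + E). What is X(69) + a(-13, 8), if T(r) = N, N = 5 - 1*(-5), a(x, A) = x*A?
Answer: 98014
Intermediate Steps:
a(x, A) = A*x
N = 10 (N = 5 + 5 = 10)
T(r) = 10
X(E) = 18*E*(10 + E) (X(E) = 9*((E + 10)*(E + E)) = 9*((10 + E)*(2*E)) = 9*(2*E*(10 + E)) = 18*E*(10 + E))
X(69) + a(-13, 8) = 18*69*(10 + 69) + 8*(-13) = 18*69*79 - 104 = 98118 - 104 = 98014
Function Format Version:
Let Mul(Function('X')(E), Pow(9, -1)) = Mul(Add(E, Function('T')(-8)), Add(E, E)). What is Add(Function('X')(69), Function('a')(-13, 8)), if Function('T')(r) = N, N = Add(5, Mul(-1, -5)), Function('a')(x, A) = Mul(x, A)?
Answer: 98014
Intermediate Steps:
Function('a')(x, A) = Mul(A, x)
N = 10 (N = Add(5, 5) = 10)
Function('T')(r) = 10
Function('X')(E) = Mul(18, E, Add(10, E)) (Function('X')(E) = Mul(9, Mul(Add(E, 10), Add(E, E))) = Mul(9, Mul(Add(10, E), Mul(2, E))) = Mul(9, Mul(2, E, Add(10, E))) = Mul(18, E, Add(10, E)))
Add(Function('X')(69), Function('a')(-13, 8)) = Add(Mul(18, 69, Add(10, 69)), Mul(8, -13)) = Add(Mul(18, 69, 79), -104) = Add(98118, -104) = 98014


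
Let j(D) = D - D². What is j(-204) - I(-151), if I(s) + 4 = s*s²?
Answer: 3401135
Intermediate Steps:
I(s) = -4 + s³ (I(s) = -4 + s*s² = -4 + s³)
j(-204) - I(-151) = -204*(1 - 1*(-204)) - (-4 + (-151)³) = -204*(1 + 204) - (-4 - 3442951) = -204*205 - 1*(-3442955) = -41820 + 3442955 = 3401135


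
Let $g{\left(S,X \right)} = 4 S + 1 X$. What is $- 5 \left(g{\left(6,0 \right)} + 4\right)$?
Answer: $-140$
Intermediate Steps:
$g{\left(S,X \right)} = X + 4 S$ ($g{\left(S,X \right)} = 4 S + X = X + 4 S$)
$- 5 \left(g{\left(6,0 \right)} + 4\right) = - 5 \left(\left(0 + 4 \cdot 6\right) + 4\right) = - 5 \left(\left(0 + 24\right) + 4\right) = - 5 \left(24 + 4\right) = \left(-5\right) 28 = -140$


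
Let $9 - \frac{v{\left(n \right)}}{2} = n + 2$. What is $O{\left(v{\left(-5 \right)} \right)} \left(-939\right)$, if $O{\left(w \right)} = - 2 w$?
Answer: $45072$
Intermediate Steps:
$v{\left(n \right)} = 14 - 2 n$ ($v{\left(n \right)} = 18 - 2 \left(n + 2\right) = 18 - 2 \left(2 + n\right) = 18 - \left(4 + 2 n\right) = 14 - 2 n$)
$O{\left(v{\left(-5 \right)} \right)} \left(-939\right) = - 2 \left(14 - -10\right) \left(-939\right) = - 2 \left(14 + 10\right) \left(-939\right) = \left(-2\right) 24 \left(-939\right) = \left(-48\right) \left(-939\right) = 45072$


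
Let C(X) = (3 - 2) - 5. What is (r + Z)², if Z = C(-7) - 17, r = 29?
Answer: 64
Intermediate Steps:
C(X) = -4 (C(X) = 1 - 5 = -4)
Z = -21 (Z = -4 - 17 = -21)
(r + Z)² = (29 - 21)² = 8² = 64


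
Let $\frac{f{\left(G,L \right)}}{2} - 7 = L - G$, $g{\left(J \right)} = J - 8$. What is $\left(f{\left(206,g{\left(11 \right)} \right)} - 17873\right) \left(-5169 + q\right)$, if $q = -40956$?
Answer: $842473125$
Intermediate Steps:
$g{\left(J \right)} = -8 + J$
$f{\left(G,L \right)} = 14 - 2 G + 2 L$ ($f{\left(G,L \right)} = 14 + 2 \left(L - G\right) = 14 - \left(- 2 L + 2 G\right) = 14 - 2 G + 2 L$)
$\left(f{\left(206,g{\left(11 \right)} \right)} - 17873\right) \left(-5169 + q\right) = \left(\left(14 - 412 + 2 \left(-8 + 11\right)\right) - 17873\right) \left(-5169 - 40956\right) = \left(\left(14 - 412 + 2 \cdot 3\right) - 17873\right) \left(-46125\right) = \left(\left(14 - 412 + 6\right) - 17873\right) \left(-46125\right) = \left(-392 - 17873\right) \left(-46125\right) = \left(-18265\right) \left(-46125\right) = 842473125$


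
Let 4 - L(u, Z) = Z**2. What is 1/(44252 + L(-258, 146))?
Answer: 1/22940 ≈ 4.3592e-5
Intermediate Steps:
L(u, Z) = 4 - Z**2
1/(44252 + L(-258, 146)) = 1/(44252 + (4 - 1*146**2)) = 1/(44252 + (4 - 1*21316)) = 1/(44252 + (4 - 21316)) = 1/(44252 - 21312) = 1/22940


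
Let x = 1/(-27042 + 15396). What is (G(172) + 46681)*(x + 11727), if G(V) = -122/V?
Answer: 548271550157705/1001556 ≈ 5.4742e+8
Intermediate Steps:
x = -1/11646 (x = 1/(-11646) = -1/11646 ≈ -8.5866e-5)
(G(172) + 46681)*(x + 11727) = (-122/172 + 46681)*(-1/11646 + 11727) = (-122*1/172 + 46681)*(136572641/11646) = (-61/86 + 46681)*(136572641/11646) = (4014505/86)*(136572641/11646) = 548271550157705/1001556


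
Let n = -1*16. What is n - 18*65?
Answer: -1186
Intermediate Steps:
n = -16
n - 18*65 = -16 - 18*65 = -16 - 1170 = -1186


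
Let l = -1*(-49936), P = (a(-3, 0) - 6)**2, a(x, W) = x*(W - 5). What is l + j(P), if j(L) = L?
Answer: 50017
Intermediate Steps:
a(x, W) = x*(-5 + W)
P = 81 (P = (-3*(-5 + 0) - 6)**2 = (-3*(-5) - 6)**2 = (15 - 6)**2 = 9**2 = 81)
l = 49936
l + j(P) = 49936 + 81 = 50017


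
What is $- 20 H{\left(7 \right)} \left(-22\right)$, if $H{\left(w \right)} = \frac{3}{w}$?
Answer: $\frac{1320}{7} \approx 188.57$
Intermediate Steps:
$- 20 H{\left(7 \right)} \left(-22\right) = - 20 \cdot \frac{3}{7} \left(-22\right) = - 20 \cdot 3 \cdot \frac{1}{7} \left(-22\right) = \left(-20\right) \frac{3}{7} \left(-22\right) = \left(- \frac{60}{7}\right) \left(-22\right) = \frac{1320}{7}$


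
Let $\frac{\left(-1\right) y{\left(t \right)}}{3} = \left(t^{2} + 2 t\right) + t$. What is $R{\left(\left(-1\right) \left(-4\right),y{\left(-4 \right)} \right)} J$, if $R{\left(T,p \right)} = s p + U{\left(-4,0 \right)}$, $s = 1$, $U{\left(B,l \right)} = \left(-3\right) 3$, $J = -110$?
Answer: $2310$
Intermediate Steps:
$U{\left(B,l \right)} = -9$
$y{\left(t \right)} = - 9 t - 3 t^{2}$ ($y{\left(t \right)} = - 3 \left(\left(t^{2} + 2 t\right) + t\right) = - 3 \left(t^{2} + 3 t\right) = - 9 t - 3 t^{2}$)
$R{\left(T,p \right)} = -9 + p$ ($R{\left(T,p \right)} = 1 p - 9 = p - 9 = -9 + p$)
$R{\left(\left(-1\right) \left(-4\right),y{\left(-4 \right)} \right)} J = \left(-9 - - 12 \left(3 - 4\right)\right) \left(-110\right) = \left(-9 - \left(-12\right) \left(-1\right)\right) \left(-110\right) = \left(-9 - 12\right) \left(-110\right) = \left(-21\right) \left(-110\right) = 2310$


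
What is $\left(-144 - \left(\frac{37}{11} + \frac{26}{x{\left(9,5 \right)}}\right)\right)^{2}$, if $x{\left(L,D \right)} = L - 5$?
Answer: $\frac{11458225}{484} \approx 23674.0$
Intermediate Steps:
$x{\left(L,D \right)} = -5 + L$ ($x{\left(L,D \right)} = L - 5 = -5 + L$)
$\left(-144 - \left(\frac{37}{11} + \frac{26}{x{\left(9,5 \right)}}\right)\right)^{2} = \left(-144 - \left(\frac{37}{11} + \frac{26}{-5 + 9}\right)\right)^{2} = \left(-144 - \left(\frac{37}{11} + \frac{26}{4}\right)\right)^{2} = \left(-144 - \frac{217}{22}\right)^{2} = \left(- \frac{3385}{22}\right)^{2} = \frac{11458225}{484}$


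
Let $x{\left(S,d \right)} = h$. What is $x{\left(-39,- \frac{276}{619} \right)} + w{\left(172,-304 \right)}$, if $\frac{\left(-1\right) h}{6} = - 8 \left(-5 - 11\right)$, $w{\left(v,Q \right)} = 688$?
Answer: $-80$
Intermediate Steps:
$h = -768$ ($h = - 6 \left(- 8 \left(-5 - 11\right)\right) = - 6 \left(\left(-8\right) \left(-16\right)\right) = \left(-6\right) 128 = -768$)
$x{\left(S,d \right)} = -768$
$x{\left(-39,- \frac{276}{619} \right)} + w{\left(172,-304 \right)} = -768 + 688 = -80$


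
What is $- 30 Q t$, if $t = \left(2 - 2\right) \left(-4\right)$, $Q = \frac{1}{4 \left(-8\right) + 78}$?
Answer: $0$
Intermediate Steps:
$Q = \frac{1}{46}$ ($Q = \frac{1}{-32 + 78} = \frac{1}{46} \approx 0.021739$)
$t = 0$ ($t = 0 \left(-4\right) = 0$)
$- 30 Q t = \left(-30\right) \frac{1}{46} \cdot 0 = \left(- \frac{15}{23}\right) 0 = 0$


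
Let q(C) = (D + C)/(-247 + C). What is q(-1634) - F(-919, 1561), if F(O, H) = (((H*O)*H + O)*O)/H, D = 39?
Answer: -351911222879837/266931 ≈ -1.3184e+9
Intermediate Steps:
q(C) = (39 + C)/(-247 + C)
F(O, H) = O*(O + O*H**2)/H (F(O, H) = ((O*H**2 + O)*O)/H = ((O + O*H**2)*O)/H = (O*(O + O*H**2))/H = O*(O + O*H**2)/H)
q(-1634) - F(-919, 1561) = (39 - 1634)/(-247 - 1634) - (-919)**2*(1 + 1561**2)/1561 = -1595/(-1881) - 844561*(1 + 2436721)/1561 = -1/1881*(-1595) - 844561*2436722/1561 = 145/171 - 1*2057960369042/1561 = 145/171 - 2057960369042/1561 = -351911222879837/266931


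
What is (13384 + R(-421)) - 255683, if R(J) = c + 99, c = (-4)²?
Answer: -242184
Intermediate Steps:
c = 16
R(J) = 115 (R(J) = 16 + 99 = 115)
(13384 + R(-421)) - 255683 = (13384 + 115) - 255683 = 13499 - 255683 = -242184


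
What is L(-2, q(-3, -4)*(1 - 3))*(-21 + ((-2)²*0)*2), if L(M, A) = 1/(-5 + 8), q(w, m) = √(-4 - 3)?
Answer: -7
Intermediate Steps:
q(w, m) = I*√7 (q(w, m) = √(-7) = I*√7)
L(M, A) = ⅓ (L(M, A) = 1/3 = ⅓)
L(-2, q(-3, -4)*(1 - 3))*(-21 + ((-2)²*0)*2) = (-21 + ((-2)²*0)*2)/3 = (-21 + (4*0)*2)/3 = (-21 + 0*2)/3 = (-21 + 0)/3 = (⅓)*(-21) = -7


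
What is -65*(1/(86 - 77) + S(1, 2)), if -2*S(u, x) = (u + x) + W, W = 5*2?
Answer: 7475/18 ≈ 415.28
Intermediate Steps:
W = 10
S(u, x) = -5 - u/2 - x/2 (S(u, x) = -((u + x) + 10)/2 = -(10 + u + x)/2 = -5 - u/2 - x/2)
-65*(1/(86 - 77) + S(1, 2)) = -65*(1/(86 - 77) + (-5 - ½*1 - ½*2)) = -65*(1/9 + (-5 - ½ - 1)) = -65*(⅑ - 13/2) = -65*(-115/18) = 7475/18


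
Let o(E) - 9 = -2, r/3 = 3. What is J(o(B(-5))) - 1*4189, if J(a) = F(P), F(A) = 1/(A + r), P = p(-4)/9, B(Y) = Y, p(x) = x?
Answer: -322544/77 ≈ -4188.9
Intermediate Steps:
r = 9 (r = 3*3 = 9)
o(E) = 7 (o(E) = 9 - 2 = 7)
P = -4/9 ≈ -0.44444
F(A) = 1/(9 + A) (F(A) = 1/(A + 9) = 1/(9 + A))
J(a) = 9/77 (J(a) = 1/(9 - 4/9) = 1/(77/9) = 9/77)
J(o(B(-5))) - 1*4189 = 9/77 - 1*4189 = 9/77 - 4189 = -322544/77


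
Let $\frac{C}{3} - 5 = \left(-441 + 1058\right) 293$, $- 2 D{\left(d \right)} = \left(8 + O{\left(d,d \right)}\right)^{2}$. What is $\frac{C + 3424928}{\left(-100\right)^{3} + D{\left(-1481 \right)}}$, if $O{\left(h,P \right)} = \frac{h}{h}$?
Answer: $- \frac{7934572}{2000081} \approx -3.9671$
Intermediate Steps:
$O{\left(h,P \right)} = 1$
$D{\left(d \right)} = - \frac{81}{2}$ ($D{\left(d \right)} = - \frac{\left(8 + 1\right)^{2}}{2} = - \frac{9^{2}}{2} = \left(- \frac{1}{2}\right) 81 = - \frac{81}{2}$)
$C = 542358$ ($C = 15 + 3 \left(-441 + 1058\right) 293 = 15 + 3 \cdot 617 \cdot 293 = 15 + 3 \cdot 180781 = 15 + 542343 = 542358$)
$\frac{C + 3424928}{\left(-100\right)^{3} + D{\left(-1481 \right)}} = \frac{542358 + 3424928}{\left(-100\right)^{3} - \frac{81}{2}} = \frac{3967286}{-1000000 - \frac{81}{2}} = \frac{3967286}{- \frac{2000081}{2}} = 3967286 \left(- \frac{2}{2000081}\right) = - \frac{7934572}{2000081}$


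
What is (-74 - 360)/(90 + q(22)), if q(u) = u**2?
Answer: -31/41 ≈ -0.75610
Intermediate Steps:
(-74 - 360)/(90 + q(22)) = (-74 - 360)/(90 + 22**2) = -434/(90 + 484) = -434/574 = -434*1/574 = -31/41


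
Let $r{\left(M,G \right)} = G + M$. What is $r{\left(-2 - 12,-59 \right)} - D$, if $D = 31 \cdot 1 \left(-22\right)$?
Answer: $609$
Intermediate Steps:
$D = -682$ ($D = 31 \left(-22\right) = -682$)
$r{\left(-2 - 12,-59 \right)} - D = \left(-59 - 14\right) - -682 = \left(-59 - 14\right) + 682 = -73 + 682 = 609$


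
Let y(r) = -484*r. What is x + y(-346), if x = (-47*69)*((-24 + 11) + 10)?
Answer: 177193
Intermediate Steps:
x = 9729 (x = -3243*(-13 + 10) = -3243*(-3) = 9729)
x + y(-346) = 9729 - 484*(-346) = 9729 + 167464 = 177193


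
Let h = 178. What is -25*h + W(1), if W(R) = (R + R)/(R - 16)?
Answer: -66752/15 ≈ -4450.1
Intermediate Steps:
W(R) = 2*R/(-16 + R) (W(R) = (2*R)/(-16 + R) = 2*R/(-16 + R))
-25*h + W(1) = -25*178 + 2*1/(-16 + 1) = -4450 + 2*1/(-15) = -4450 + 2*1*(-1/15) = -4450 - 2/15 = -66752/15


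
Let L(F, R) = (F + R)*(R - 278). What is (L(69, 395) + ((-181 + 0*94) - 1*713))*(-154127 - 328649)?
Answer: -25777341744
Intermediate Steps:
L(F, R) = (-278 + R)*(F + R) (L(F, R) = (F + R)*(-278 + R) = (-278 + R)*(F + R))
(L(69, 395) + ((-181 + 0*94) - 1*713))*(-154127 - 328649) = ((395² - 278*69 - 278*395 + 69*395) + ((-181 + 0*94) - 1*713))*(-154127 - 328649) = ((156025 - 19182 - 109810 + 27255) + ((-181 + 0) - 713))*(-482776) = (54288 + (-181 - 713))*(-482776) = (54288 - 894)*(-482776) = 53394*(-482776) = -25777341744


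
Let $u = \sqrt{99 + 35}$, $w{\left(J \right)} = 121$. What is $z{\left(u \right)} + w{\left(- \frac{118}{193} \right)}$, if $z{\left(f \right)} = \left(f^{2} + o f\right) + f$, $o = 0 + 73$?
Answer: $255 + 74 \sqrt{134} \approx 1111.6$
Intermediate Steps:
$o = 73$
$u = \sqrt{134} \approx 11.576$
$z{\left(f \right)} = f^{2} + 74 f$ ($z{\left(f \right)} = \left(f^{2} + 73 f\right) + f = f^{2} + 74 f$)
$z{\left(u \right)} + w{\left(- \frac{118}{193} \right)} = \sqrt{134} \left(74 + \sqrt{134}\right) + 121 = 121 + \sqrt{134} \left(74 + \sqrt{134}\right)$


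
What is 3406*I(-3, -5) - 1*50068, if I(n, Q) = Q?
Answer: -67098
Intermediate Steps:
3406*I(-3, -5) - 1*50068 = 3406*(-5) - 1*50068 = -17030 - 50068 = -67098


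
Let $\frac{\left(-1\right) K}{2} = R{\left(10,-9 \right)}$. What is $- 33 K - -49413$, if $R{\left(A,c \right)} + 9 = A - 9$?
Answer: $48885$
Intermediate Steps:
$R{\left(A,c \right)} = -18 + A$ ($R{\left(A,c \right)} = -9 + \left(A - 9\right) = -9 + \left(-9 + A\right) = -18 + A$)
$K = 16$ ($K = - 2 \left(-18 + 10\right) = \left(-2\right) \left(-8\right) = 16$)
$- 33 K - -49413 = \left(-33\right) 16 - -49413 = -528 + 49413 = 48885$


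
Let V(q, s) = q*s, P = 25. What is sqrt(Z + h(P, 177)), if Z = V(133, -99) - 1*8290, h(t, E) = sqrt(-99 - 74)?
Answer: sqrt(-21457 + I*sqrt(173)) ≈ 0.0449 + 146.48*I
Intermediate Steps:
h(t, E) = I*sqrt(173) (h(t, E) = sqrt(-173) = I*sqrt(173))
Z = -21457 (Z = 133*(-99) - 1*8290 = -13167 - 8290 = -21457)
sqrt(Z + h(P, 177)) = sqrt(-21457 + I*sqrt(173))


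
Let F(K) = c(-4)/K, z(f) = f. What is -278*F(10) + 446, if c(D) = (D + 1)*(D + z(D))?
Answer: -1106/5 ≈ -221.20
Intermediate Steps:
c(D) = 2*D*(1 + D) (c(D) = (D + 1)*(D + D) = (1 + D)*(2*D) = 2*D*(1 + D))
F(K) = 24/K (F(K) = (2*(-4)*(1 - 4))/K = (2*(-4)*(-3))/K = 24/K)
-278*F(10) + 446 = -6672/10 + 446 = -278*12/5 + 446 = -3336/5 + 446 = -1106/5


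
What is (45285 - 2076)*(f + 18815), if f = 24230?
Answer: 1859931405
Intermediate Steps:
(45285 - 2076)*(f + 18815) = (45285 - 2076)*(24230 + 18815) = 43209*43045 = 1859931405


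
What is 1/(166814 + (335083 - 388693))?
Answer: 1/113204 ≈ 8.8336e-6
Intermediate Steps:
1/(166814 + (335083 - 388693)) = 1/(166814 - 53610) = 1/113204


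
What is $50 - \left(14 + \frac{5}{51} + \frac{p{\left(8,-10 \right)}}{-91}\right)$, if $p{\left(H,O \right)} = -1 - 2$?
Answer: $\frac{166468}{4641} \approx 35.869$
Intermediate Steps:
$p{\left(H,O \right)} = -3$
$50 - \left(14 + \frac{5}{51} + \frac{p{\left(8,-10 \right)}}{-91}\right) = 50 - \left(14 + \frac{3}{91} + \frac{5}{51}\right) = 50 - \frac{65582}{4641} = \frac{166468}{4641}$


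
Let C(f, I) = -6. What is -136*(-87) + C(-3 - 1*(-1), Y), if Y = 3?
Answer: 11826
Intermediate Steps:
-136*(-87) + C(-3 - 1*(-1), Y) = -136*(-87) - 6 = 11832 - 6 = 11826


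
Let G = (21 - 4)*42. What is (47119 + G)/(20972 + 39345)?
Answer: 47833/60317 ≈ 0.79303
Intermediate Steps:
G = 714 (G = 17*42 = 714)
(47119 + G)/(20972 + 39345) = (47119 + 714)/(20972 + 39345) = 47833/60317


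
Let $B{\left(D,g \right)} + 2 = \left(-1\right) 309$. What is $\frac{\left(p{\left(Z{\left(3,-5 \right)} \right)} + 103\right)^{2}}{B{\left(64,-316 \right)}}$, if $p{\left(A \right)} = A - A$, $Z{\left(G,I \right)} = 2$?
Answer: $- \frac{10609}{311} \approx -34.113$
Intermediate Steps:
$B{\left(D,g \right)} = -311$ ($B{\left(D,g \right)} = -2 - 309 = -311$)
$p{\left(A \right)} = 0$
$\frac{\left(p{\left(Z{\left(3,-5 \right)} \right)} + 103\right)^{2}}{B{\left(64,-316 \right)}} = \frac{\left(0 + 103\right)^{2}}{-311} = 103^{2} \left(- \frac{1}{311}\right) = 10609 \left(- \frac{1}{311}\right) = - \frac{10609}{311}$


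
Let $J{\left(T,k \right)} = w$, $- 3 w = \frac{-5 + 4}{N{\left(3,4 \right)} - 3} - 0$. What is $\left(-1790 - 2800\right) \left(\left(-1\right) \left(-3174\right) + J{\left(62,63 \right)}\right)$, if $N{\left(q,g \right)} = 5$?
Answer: $-14569425$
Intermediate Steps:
$w = \frac{1}{6}$ ($w = - \frac{\frac{-5 + 4}{5 - 3} - 0}{3} = - \frac{- \frac{1}{2} + 0}{3} = \left(- \frac{1}{3}\right) \left(- \frac{1}{2}\right) = \frac{1}{6} \approx 0.16667$)
$J{\left(T,k \right)} = \frac{1}{6}$
$\left(-1790 - 2800\right) \left(\left(-1\right) \left(-3174\right) + J{\left(62,63 \right)}\right) = \left(-1790 - 2800\right) \left(\left(-1\right) \left(-3174\right) + \frac{1}{6}\right) = - 4590 \left(3174 + \frac{1}{6}\right) = \left(-4590\right) \frac{19045}{6} = -14569425$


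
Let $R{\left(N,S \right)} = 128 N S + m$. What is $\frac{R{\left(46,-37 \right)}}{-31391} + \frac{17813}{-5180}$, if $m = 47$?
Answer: $\frac{569082737}{162605380} \approx 3.4998$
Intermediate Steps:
$R{\left(N,S \right)} = 47 + 128 N S$ ($R{\left(N,S \right)} = 128 N S + 47 = 47 + 128 N S$)
$\frac{R{\left(46,-37 \right)}}{-31391} + \frac{17813}{-5180} = \frac{47 + 128 \cdot 46 \left(-37\right)}{-31391} + \frac{17813}{-5180} = \left(47 - 217856\right) \left(- \frac{1}{31391}\right) + 17813 \left(- \frac{1}{5180}\right) = \left(-217809\right) \left(- \frac{1}{31391}\right) - \frac{17813}{5180} = \frac{217809}{31391} - \frac{17813}{5180} = \frac{569082737}{162605380}$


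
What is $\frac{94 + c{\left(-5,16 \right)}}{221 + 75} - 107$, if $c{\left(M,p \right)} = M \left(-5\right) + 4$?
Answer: $- \frac{31549}{296} \approx -106.58$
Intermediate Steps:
$c{\left(M,p \right)} = 4 - 5 M$ ($c{\left(M,p \right)} = - 5 M + 4 = 4 - 5 M$)
$\frac{94 + c{\left(-5,16 \right)}}{221 + 75} - 107 = \frac{94 + \left(4 - -25\right)}{221 + 75} - 107 = \frac{94 + \left(4 + 25\right)}{296} - 107 = \left(94 + 29\right) \frac{1}{296} - 107 = 123 \cdot \frac{1}{296} - 107 = \frac{123}{296} - 107 = - \frac{31549}{296}$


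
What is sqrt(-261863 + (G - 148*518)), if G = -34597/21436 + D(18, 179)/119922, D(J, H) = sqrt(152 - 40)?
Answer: sqrt(-264304739442640309479 + 26041781832*sqrt(7))/27941826 ≈ 581.83*I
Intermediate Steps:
D(J, H) = 4*sqrt(7) (D(J, H) = sqrt(112) = 4*sqrt(7))
G = -34597/21436 + 2*sqrt(7)/59961 (G = -34597/21436 + (4*sqrt(7))/119922 = -34597*1/21436 + (4*sqrt(7))*(1/119922) = -34597/21436 + 2*sqrt(7)/59961 ≈ -1.6139)
sqrt(-261863 + (G - 148*518)) = sqrt(-261863 + ((-34597/21436 + 2*sqrt(7)/59961) - 148*518)) = sqrt(-261863 + ((-34597/21436 + 2*sqrt(7)/59961) - 1*76664)) = sqrt(-261863 + ((-34597/21436 + 2*sqrt(7)/59961) - 76664)) = sqrt(-261863 + (-1643404101/21436 + 2*sqrt(7)/59961)) = sqrt(-7256699369/21436 + 2*sqrt(7)/59961)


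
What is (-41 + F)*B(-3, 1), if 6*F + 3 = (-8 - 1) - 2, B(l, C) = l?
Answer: 130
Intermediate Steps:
F = -7/3 (F = -½ + ((-8 - 1) - 2)/6 = -½ + (-9 - 2)/6 = -½ + (⅙)*(-11) = -½ - 11/6 = -7/3 ≈ -2.3333)
(-41 + F)*B(-3, 1) = (-41 - 7/3)*(-3) = -130/3*(-3) = 130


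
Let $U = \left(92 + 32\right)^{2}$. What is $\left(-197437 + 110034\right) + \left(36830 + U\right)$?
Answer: $-35197$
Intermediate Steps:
$U = 15376$ ($U = 124^{2} = 15376$)
$\left(-197437 + 110034\right) + \left(36830 + U\right) = \left(-197437 + 110034\right) + \left(36830 + 15376\right) = -87403 + 52206 = -35197$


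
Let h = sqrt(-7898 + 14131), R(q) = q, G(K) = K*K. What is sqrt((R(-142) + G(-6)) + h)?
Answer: sqrt(-106 + sqrt(6233)) ≈ 5.201*I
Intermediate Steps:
G(K) = K**2
h = sqrt(6233) ≈ 78.949
sqrt((R(-142) + G(-6)) + h) = sqrt((-142 + (-6)**2) + sqrt(6233)) = sqrt((-142 + 36) + sqrt(6233)) = sqrt(-106 + sqrt(6233))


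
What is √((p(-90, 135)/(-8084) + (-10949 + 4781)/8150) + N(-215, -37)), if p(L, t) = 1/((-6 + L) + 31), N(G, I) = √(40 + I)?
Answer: √(-1387970400819587 + 1833979768500100*√3)/42824990 ≈ 0.98754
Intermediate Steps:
p(L, t) = 1/(25 + L)
√((p(-90, 135)/(-8084) + (-10949 + 4781)/8150) + N(-215, -37)) = √((1/((25 - 90)*(-8084)) + (-10949 + 4781)/8150) + √(40 - 37)) = √((-1/8084/(-65) - 6168*1/8150) + √3) = √((-1/65*(-1/8084) - 3084/4075) + √3) = √((1/525460 - 3084/4075) + √3) = √(-324102913/428249900 + √3)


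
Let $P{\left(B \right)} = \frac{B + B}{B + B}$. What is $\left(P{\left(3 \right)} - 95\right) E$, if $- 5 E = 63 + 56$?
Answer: $\frac{11186}{5} \approx 2237.2$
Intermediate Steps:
$E = - \frac{119}{5}$ ($E = - \frac{63 + 56}{5} = \left(- \frac{1}{5}\right) 119 = - \frac{119}{5} \approx -23.8$)
$P{\left(B \right)} = 1$ ($P{\left(B \right)} = \frac{2 B}{2 B} = 2 B \frac{1}{2 B} = 1$)
$\left(P{\left(3 \right)} - 95\right) E = \left(1 - 95\right) \left(- \frac{119}{5}\right) = \left(-94\right) \left(- \frac{119}{5}\right) = \frac{11186}{5}$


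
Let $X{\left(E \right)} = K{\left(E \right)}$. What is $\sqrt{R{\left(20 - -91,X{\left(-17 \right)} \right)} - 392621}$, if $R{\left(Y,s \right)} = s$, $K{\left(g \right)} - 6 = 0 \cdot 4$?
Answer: $i \sqrt{392615} \approx 626.59 i$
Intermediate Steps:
$K{\left(g \right)} = 6$ ($K{\left(g \right)} = 6 + 0 \cdot 4 = 6 + 0 = 6$)
$X{\left(E \right)} = 6$
$\sqrt{R{\left(20 - -91,X{\left(-17 \right)} \right)} - 392621} = \sqrt{6 - 392621} = \sqrt{-392615} = i \sqrt{392615}$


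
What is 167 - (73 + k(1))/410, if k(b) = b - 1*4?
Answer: 6840/41 ≈ 166.83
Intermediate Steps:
k(b) = -4 + b (k(b) = b - 4 = -4 + b)
167 - (73 + k(1))/410 = 167 - (73 + (-4 + 1))/410 = 167 - (73 - 3)/410 = 167 - 70/410 = 167 - 1*7/41 = 167 - 7/41 = 6840/41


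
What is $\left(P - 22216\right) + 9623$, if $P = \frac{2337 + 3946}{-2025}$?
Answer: $- \frac{25507108}{2025} \approx -12596.0$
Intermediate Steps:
$P = - \frac{6283}{2025}$ ($P = 6283 \left(- \frac{1}{2025}\right) = - \frac{6283}{2025} \approx -3.1027$)
$\left(P - 22216\right) + 9623 = \left(- \frac{6283}{2025} - 22216\right) + 9623 = - \frac{44993683}{2025} + 9623 = - \frac{25507108}{2025}$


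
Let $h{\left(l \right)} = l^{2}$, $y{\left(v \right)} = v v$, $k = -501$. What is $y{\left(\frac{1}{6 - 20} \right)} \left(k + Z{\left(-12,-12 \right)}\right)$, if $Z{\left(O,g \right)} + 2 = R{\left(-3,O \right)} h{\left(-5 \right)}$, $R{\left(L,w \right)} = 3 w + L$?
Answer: $- \frac{739}{98} \approx -7.5408$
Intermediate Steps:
$R{\left(L,w \right)} = L + 3 w$
$y{\left(v \right)} = v^{2}$
$Z{\left(O,g \right)} = -77 + 75 O$ ($Z{\left(O,g \right)} = -2 + \left(-3 + 3 O\right) \left(-5\right)^{2} = -2 + \left(-3 + 3 O\right) 25 = -2 + \left(-75 + 75 O\right) = -77 + 75 O$)
$y{\left(\frac{1}{6 - 20} \right)} \left(k + Z{\left(-12,-12 \right)}\right) = \left(\frac{1}{6 - 20}\right)^{2} \left(-501 + \left(-77 + 75 \left(-12\right)\right)\right) = \left(\frac{1}{-14}\right)^{2} \left(-501 - 977\right) = \left(- \frac{1}{14}\right)^{2} \left(-501 - 977\right) = \frac{1}{196} \left(-1478\right) = - \frac{739}{98}$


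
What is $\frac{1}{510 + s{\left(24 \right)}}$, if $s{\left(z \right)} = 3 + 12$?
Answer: $\frac{1}{525} \approx 0.0019048$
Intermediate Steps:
$s{\left(z \right)} = 15$
$\frac{1}{510 + s{\left(24 \right)}} = \frac{1}{510 + 15} = \frac{1}{525}$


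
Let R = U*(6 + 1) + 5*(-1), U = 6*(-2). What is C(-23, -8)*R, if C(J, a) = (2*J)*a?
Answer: -32752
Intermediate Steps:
C(J, a) = 2*J*a
U = -12
R = -89 (R = -12*(6 + 1) + 5*(-1) = -12*7 - 5 = -84 - 5 = -89)
C(-23, -8)*R = (2*(-23)*(-8))*(-89) = 368*(-89) = -32752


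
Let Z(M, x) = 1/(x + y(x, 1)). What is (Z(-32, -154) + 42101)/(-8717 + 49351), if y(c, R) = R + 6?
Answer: 3094423/2986599 ≈ 1.0361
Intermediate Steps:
y(c, R) = 6 + R
Z(M, x) = 1/(7 + x) (Z(M, x) = 1/(x + (6 + 1)) = 1/(x + 7) = 1/(7 + x))
(Z(-32, -154) + 42101)/(-8717 + 49351) = (1/(7 - 154) + 42101)/(-8717 + 49351) = (1/(-147) + 42101)/40634 = (-1/147 + 42101)*(1/40634) = (6188846/147)*(1/40634) = 3094423/2986599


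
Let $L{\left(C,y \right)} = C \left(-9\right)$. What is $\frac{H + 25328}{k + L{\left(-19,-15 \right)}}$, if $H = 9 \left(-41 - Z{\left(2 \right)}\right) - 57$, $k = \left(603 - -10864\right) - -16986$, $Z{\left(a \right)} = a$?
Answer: $\frac{6221}{7156} \approx 0.86934$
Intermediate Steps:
$k = 28453$ ($k = \left(603 + 10864\right) + 16986 = 11467 + 16986 = 28453$)
$H = -444$ ($H = 9 \left(-41 - 2\right) - 57 = 9 \left(-43\right) - 57 = -387 - 57 = -444$)
$L{\left(C,y \right)} = - 9 C$
$\frac{H + 25328}{k + L{\left(-19,-15 \right)}} = \frac{-444 + 25328}{28453 - -171} = \frac{24884}{28453 + 171} = \frac{24884}{28624} = 24884 \cdot \frac{1}{28624} = \frac{6221}{7156}$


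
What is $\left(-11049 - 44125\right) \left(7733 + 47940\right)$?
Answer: $-3071702102$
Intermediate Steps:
$\left(-11049 - 44125\right) \left(7733 + 47940\right) = \left(-55174\right) 55673 = -3071702102$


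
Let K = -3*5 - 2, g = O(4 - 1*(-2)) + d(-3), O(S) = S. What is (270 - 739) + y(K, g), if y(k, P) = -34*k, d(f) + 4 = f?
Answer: 109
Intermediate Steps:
d(f) = -4 + f
g = -1 (g = (4 - 1*(-2)) + (-4 - 3) = (4 + 2) - 7 = 6 - 7 = -1)
K = -17 (K = -15 - 2 = -17)
(270 - 739) + y(K, g) = (270 - 739) - 34*(-17) = -469 + 578 = 109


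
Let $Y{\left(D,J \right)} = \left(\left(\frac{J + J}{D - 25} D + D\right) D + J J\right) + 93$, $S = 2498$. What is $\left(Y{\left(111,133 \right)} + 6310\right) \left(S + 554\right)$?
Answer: $\frac{9779987504}{43} \approx 2.2744 \cdot 10^{8}$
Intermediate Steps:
$Y{\left(D,J \right)} = 93 + J^{2} + D \left(D + \frac{2 D J}{-25 + D}\right)$ ($Y{\left(D,J \right)} = \left(\left(\frac{2 J}{-25 + D} D + D\right) D + J^{2}\right) + 93 = \left(\left(\frac{2 D J}{-25 + D} + D\right) D + J^{2}\right) + 93 = \left(\left(D + \frac{2 D J}{-25 + D}\right) D + J^{2}\right) + 93 = \left(D \left(D + \frac{2 D J}{-25 + D}\right) + J^{2}\right) + 93 = \left(J^{2} + D \left(D + \frac{2 D J}{-25 + D}\right)\right) + 93 = 93 + J^{2} + D \left(D + \frac{2 D J}{-25 + D}\right)$)
$\left(Y{\left(111,133 \right)} + 6310\right) \left(S + 554\right) = \left(\frac{-2325 + 111^{3} - 25 \cdot 111^{2} - 25 \cdot 133^{2} + 93 \cdot 111 + 111 \cdot 133^{2} + 2 \cdot 133 \cdot 111^{2}}{-25 + 111} + 6310\right) \left(2498 + 554\right) = \left(\frac{-2325 + 1367631 - 308025 - 442225 + 10323 + 111 \cdot 17689 + 2 \cdot 133 \cdot 12321}{86} + 6310\right) 3052 = \left(\frac{-2325 + 1367631 - 308025 - 442225 + 10323 + 1963479 + 3277386}{86} + 6310\right) 3052 = \left(\frac{1}{86} \cdot 5866244 + 6310\right) 3052 = \left(\frac{2933122}{43} + 6310\right) 3052 = \frac{3204452}{43} \cdot 3052 = \frac{9779987504}{43}$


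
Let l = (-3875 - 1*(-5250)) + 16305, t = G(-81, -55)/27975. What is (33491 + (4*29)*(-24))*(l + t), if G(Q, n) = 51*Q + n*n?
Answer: 15187586824058/27975 ≈ 5.4290e+8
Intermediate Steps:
G(Q, n) = n² + 51*Q (G(Q, n) = 51*Q + n² = n² + 51*Q)
t = -1106/27975 (t = ((-55)² + 51*(-81))/27975 = (3025 - 4131)*(1/27975) = -1106*1/27975 = -1106/27975 ≈ -0.039535)
l = 17680 (l = (-3875 + 5250) + 16305 = 1375 + 16305 = 17680)
(33491 + (4*29)*(-24))*(l + t) = (33491 + (4*29)*(-24))*(17680 - 1106/27975) = (33491 + 116*(-24))*(494596894/27975) = (33491 - 2784)*(494596894/27975) = 30707*(494596894/27975) = 15187586824058/27975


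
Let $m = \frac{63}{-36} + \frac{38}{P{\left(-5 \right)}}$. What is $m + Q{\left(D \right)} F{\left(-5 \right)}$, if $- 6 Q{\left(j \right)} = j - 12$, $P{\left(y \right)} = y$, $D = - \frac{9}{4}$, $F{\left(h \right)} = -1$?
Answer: $- \frac{469}{40} \approx -11.725$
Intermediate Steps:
$D = - \frac{9}{4}$ ($D = \left(-9\right) \frac{1}{4} = - \frac{9}{4} \approx -2.25$)
$Q{\left(j \right)} = 2 - \frac{j}{6}$ ($Q{\left(j \right)} = - \frac{j - 12}{6} = - \frac{-12 + j}{6} = 2 - \frac{j}{6}$)
$m = - \frac{187}{20}$ ($m = \frac{63}{-36} + \frac{38}{-5} = 63 \left(- \frac{1}{36}\right) + 38 \left(- \frac{1}{5}\right) = - \frac{7}{4} - \frac{38}{5} = - \frac{187}{20} \approx -9.35$)
$m + Q{\left(D \right)} F{\left(-5 \right)} = - \frac{187}{20} + \left(2 - - \frac{3}{8}\right) \left(-1\right) = - \frac{187}{20} + \left(2 + \frac{3}{8}\right) \left(-1\right) = - \frac{187}{20} + \frac{19}{8} \left(-1\right) = - \frac{187}{20} - \frac{19}{8} = - \frac{469}{40}$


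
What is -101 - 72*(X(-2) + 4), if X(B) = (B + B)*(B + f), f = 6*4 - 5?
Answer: 4507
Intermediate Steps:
f = 19 (f = 24 - 5 = 19)
X(B) = 2*B*(19 + B) (X(B) = (B + B)*(B + 19) = (2*B)*(19 + B) = 2*B*(19 + B))
-101 - 72*(X(-2) + 4) = -101 - 72*(2*(-2)*(19 - 2) + 4) = -101 - 72*(2*(-2)*17 + 4) = -101 - 72*(-68 + 4) = -101 - 72*(-64) = -101 + 4608 = 4507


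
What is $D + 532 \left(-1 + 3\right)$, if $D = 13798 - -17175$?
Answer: $32037$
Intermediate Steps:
$D = 30973$ ($D = 13798 + 17175 = 30973$)
$D + 532 \left(-1 + 3\right) = 30973 + 532 \left(-1 + 3\right) = 30973 + 532 \cdot 2 = 30973 + 1064 = 32037$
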